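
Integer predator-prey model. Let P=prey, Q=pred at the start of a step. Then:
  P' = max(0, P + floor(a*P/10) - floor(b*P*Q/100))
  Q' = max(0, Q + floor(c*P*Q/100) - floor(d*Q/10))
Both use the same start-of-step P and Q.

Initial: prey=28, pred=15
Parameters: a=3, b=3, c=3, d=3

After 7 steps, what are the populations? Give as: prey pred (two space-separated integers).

Step 1: prey: 28+8-12=24; pred: 15+12-4=23
Step 2: prey: 24+7-16=15; pred: 23+16-6=33
Step 3: prey: 15+4-14=5; pred: 33+14-9=38
Step 4: prey: 5+1-5=1; pred: 38+5-11=32
Step 5: prey: 1+0-0=1; pred: 32+0-9=23
Step 6: prey: 1+0-0=1; pred: 23+0-6=17
Step 7: prey: 1+0-0=1; pred: 17+0-5=12

Answer: 1 12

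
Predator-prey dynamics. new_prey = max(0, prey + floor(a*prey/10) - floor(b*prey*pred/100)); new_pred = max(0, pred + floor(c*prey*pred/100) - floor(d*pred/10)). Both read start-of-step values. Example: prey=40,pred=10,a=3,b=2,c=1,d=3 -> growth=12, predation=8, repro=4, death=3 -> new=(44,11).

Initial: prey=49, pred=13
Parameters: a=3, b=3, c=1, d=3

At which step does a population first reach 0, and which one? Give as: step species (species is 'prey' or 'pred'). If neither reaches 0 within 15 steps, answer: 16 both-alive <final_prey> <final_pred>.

Step 1: prey: 49+14-19=44; pred: 13+6-3=16
Step 2: prey: 44+13-21=36; pred: 16+7-4=19
Step 3: prey: 36+10-20=26; pred: 19+6-5=20
Step 4: prey: 26+7-15=18; pred: 20+5-6=19
Step 5: prey: 18+5-10=13; pred: 19+3-5=17
Step 6: prey: 13+3-6=10; pred: 17+2-5=14
Step 7: prey: 10+3-4=9; pred: 14+1-4=11
Step 8: prey: 9+2-2=9; pred: 11+0-3=8
Step 9: prey: 9+2-2=9; pred: 8+0-2=6
Step 10: prey: 9+2-1=10; pred: 6+0-1=5
Step 11: prey: 10+3-1=12; pred: 5+0-1=4
Step 12: prey: 12+3-1=14; pred: 4+0-1=3
Step 13: prey: 14+4-1=17; pred: 3+0-0=3
Step 14: prey: 17+5-1=21; pred: 3+0-0=3
Step 15: prey: 21+6-1=26; pred: 3+0-0=3
No extinction within 15 steps

Answer: 16 both-alive 26 3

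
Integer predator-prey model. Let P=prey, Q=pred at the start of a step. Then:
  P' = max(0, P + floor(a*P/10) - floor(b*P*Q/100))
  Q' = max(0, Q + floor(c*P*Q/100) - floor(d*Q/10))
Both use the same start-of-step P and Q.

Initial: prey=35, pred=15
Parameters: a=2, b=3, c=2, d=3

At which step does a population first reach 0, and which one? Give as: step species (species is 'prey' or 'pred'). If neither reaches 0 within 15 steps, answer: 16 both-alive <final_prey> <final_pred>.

Step 1: prey: 35+7-15=27; pred: 15+10-4=21
Step 2: prey: 27+5-17=15; pred: 21+11-6=26
Step 3: prey: 15+3-11=7; pred: 26+7-7=26
Step 4: prey: 7+1-5=3; pred: 26+3-7=22
Step 5: prey: 3+0-1=2; pred: 22+1-6=17
Step 6: prey: 2+0-1=1; pred: 17+0-5=12
Step 7: prey: 1+0-0=1; pred: 12+0-3=9
Step 8: prey: 1+0-0=1; pred: 9+0-2=7
Step 9: prey: 1+0-0=1; pred: 7+0-2=5
Step 10: prey: 1+0-0=1; pred: 5+0-1=4
Step 11: prey: 1+0-0=1; pred: 4+0-1=3
Step 12: prey: 1+0-0=1; pred: 3+0-0=3
Steps 13-15: state stable at prey=1, pred=3 (no change)
No extinction within 15 steps

Answer: 16 both-alive 1 3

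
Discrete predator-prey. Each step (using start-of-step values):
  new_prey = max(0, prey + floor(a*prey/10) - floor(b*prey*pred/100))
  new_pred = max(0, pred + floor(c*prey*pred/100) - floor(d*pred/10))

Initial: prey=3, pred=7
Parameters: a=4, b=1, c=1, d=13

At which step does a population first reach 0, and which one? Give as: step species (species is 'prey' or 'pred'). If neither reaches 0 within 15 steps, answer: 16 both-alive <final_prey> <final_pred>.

Step 1: prey: 3+1-0=4; pred: 7+0-9=0
First extinction: pred at step 1

Answer: 1 pred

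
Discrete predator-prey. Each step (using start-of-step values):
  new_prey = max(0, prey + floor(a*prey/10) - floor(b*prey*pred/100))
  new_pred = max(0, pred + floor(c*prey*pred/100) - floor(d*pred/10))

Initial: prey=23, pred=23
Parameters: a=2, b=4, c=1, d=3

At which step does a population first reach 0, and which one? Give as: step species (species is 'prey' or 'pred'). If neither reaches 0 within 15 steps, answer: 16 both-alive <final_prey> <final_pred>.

Answer: 16 both-alive 1 3

Derivation:
Step 1: prey: 23+4-21=6; pred: 23+5-6=22
Step 2: prey: 6+1-5=2; pred: 22+1-6=17
Step 3: prey: 2+0-1=1; pred: 17+0-5=12
Step 4: prey: 1+0-0=1; pred: 12+0-3=9
Step 5: prey: 1+0-0=1; pred: 9+0-2=7
Step 6: prey: 1+0-0=1; pred: 7+0-2=5
Step 7: prey: 1+0-0=1; pred: 5+0-1=4
Step 8: prey: 1+0-0=1; pred: 4+0-1=3
Step 9: prey: 1+0-0=1; pred: 3+0-0=3
Steps 10-15: state stable at prey=1, pred=3 (no change)
No extinction within 15 steps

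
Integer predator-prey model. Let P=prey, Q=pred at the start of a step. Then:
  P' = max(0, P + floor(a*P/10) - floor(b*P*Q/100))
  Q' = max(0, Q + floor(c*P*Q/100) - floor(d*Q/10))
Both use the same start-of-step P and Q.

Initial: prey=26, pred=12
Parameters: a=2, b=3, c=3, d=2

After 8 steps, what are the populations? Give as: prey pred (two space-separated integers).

Step 1: prey: 26+5-9=22; pred: 12+9-2=19
Step 2: prey: 22+4-12=14; pred: 19+12-3=28
Step 3: prey: 14+2-11=5; pred: 28+11-5=34
Step 4: prey: 5+1-5=1; pred: 34+5-6=33
Step 5: prey: 1+0-0=1; pred: 33+0-6=27
Step 6: prey: 1+0-0=1; pred: 27+0-5=22
Step 7: prey: 1+0-0=1; pred: 22+0-4=18
Step 8: prey: 1+0-0=1; pred: 18+0-3=15

Answer: 1 15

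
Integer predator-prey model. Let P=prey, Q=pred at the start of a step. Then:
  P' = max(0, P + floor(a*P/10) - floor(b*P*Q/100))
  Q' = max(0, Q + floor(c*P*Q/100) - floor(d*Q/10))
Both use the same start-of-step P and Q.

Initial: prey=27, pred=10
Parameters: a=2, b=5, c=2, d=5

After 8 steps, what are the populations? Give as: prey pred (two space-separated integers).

Answer: 14 1

Derivation:
Step 1: prey: 27+5-13=19; pred: 10+5-5=10
Step 2: prey: 19+3-9=13; pred: 10+3-5=8
Step 3: prey: 13+2-5=10; pred: 8+2-4=6
Step 4: prey: 10+2-3=9; pred: 6+1-3=4
Step 5: prey: 9+1-1=9; pred: 4+0-2=2
Step 6: prey: 9+1-0=10; pred: 2+0-1=1
Step 7: prey: 10+2-0=12; pred: 1+0-0=1
Step 8: prey: 12+2-0=14; pred: 1+0-0=1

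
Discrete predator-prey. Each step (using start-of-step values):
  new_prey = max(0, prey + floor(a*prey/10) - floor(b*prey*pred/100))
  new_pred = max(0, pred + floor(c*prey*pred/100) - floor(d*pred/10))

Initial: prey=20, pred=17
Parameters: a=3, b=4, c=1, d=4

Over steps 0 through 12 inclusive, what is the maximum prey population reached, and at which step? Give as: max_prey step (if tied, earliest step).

Step 1: prey: 20+6-13=13; pred: 17+3-6=14
Step 2: prey: 13+3-7=9; pred: 14+1-5=10
Step 3: prey: 9+2-3=8; pred: 10+0-4=6
Step 4: prey: 8+2-1=9; pred: 6+0-2=4
Step 5: prey: 9+2-1=10; pred: 4+0-1=3
Step 6: prey: 10+3-1=12; pred: 3+0-1=2
Step 7: prey: 12+3-0=15; pred: 2+0-0=2
Step 8: prey: 15+4-1=18; pred: 2+0-0=2
Step 9: prey: 18+5-1=22; pred: 2+0-0=2
Step 10: prey: 22+6-1=27; pred: 2+0-0=2
Step 11: prey: 27+8-2=33; pred: 2+0-0=2
Step 12: prey: 33+9-2=40; pred: 2+0-0=2
Max prey = 40 at step 12

Answer: 40 12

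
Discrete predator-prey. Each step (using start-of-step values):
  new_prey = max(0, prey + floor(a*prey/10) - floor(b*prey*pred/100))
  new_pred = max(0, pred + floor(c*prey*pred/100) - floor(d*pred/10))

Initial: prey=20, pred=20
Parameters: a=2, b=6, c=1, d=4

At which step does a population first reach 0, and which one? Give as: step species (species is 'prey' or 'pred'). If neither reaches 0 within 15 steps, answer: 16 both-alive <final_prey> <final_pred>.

Answer: 1 prey

Derivation:
Step 1: prey: 20+4-24=0; pred: 20+4-8=16
First extinction: prey at step 1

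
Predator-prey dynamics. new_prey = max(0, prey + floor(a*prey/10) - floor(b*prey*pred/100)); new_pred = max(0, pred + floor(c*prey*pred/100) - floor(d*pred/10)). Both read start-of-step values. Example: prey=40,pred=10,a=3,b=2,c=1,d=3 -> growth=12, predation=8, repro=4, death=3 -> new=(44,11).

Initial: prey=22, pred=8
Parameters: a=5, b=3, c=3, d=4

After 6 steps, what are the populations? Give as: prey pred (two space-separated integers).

Answer: 0 53

Derivation:
Step 1: prey: 22+11-5=28; pred: 8+5-3=10
Step 2: prey: 28+14-8=34; pred: 10+8-4=14
Step 3: prey: 34+17-14=37; pred: 14+14-5=23
Step 4: prey: 37+18-25=30; pred: 23+25-9=39
Step 5: prey: 30+15-35=10; pred: 39+35-15=59
Step 6: prey: 10+5-17=0; pred: 59+17-23=53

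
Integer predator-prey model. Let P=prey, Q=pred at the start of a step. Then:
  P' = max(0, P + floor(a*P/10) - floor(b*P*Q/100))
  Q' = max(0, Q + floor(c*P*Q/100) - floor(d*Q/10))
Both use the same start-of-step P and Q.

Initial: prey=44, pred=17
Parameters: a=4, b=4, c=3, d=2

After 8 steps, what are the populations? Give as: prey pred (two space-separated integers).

Answer: 0 18

Derivation:
Step 1: prey: 44+17-29=32; pred: 17+22-3=36
Step 2: prey: 32+12-46=0; pred: 36+34-7=63
Step 3: prey: 0+0-0=0; pred: 63+0-12=51
Step 4: prey: 0+0-0=0; pred: 51+0-10=41
Step 5: prey: 0+0-0=0; pred: 41+0-8=33
Step 6: prey: 0+0-0=0; pred: 33+0-6=27
Step 7: prey: 0+0-0=0; pred: 27+0-5=22
Step 8: prey: 0+0-0=0; pred: 22+0-4=18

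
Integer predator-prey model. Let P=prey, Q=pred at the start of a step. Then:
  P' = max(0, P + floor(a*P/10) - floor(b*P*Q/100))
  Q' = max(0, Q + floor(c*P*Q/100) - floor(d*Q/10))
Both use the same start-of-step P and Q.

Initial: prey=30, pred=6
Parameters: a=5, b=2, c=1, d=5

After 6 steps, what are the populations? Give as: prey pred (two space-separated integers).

Answer: 241 16

Derivation:
Step 1: prey: 30+15-3=42; pred: 6+1-3=4
Step 2: prey: 42+21-3=60; pred: 4+1-2=3
Step 3: prey: 60+30-3=87; pred: 3+1-1=3
Step 4: prey: 87+43-5=125; pred: 3+2-1=4
Step 5: prey: 125+62-10=177; pred: 4+5-2=7
Step 6: prey: 177+88-24=241; pred: 7+12-3=16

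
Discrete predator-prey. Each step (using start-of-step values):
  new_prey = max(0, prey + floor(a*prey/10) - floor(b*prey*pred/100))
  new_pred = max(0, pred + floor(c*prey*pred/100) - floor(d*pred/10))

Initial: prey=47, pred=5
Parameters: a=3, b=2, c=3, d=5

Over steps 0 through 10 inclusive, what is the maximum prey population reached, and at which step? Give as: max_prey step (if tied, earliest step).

Answer: 63 2

Derivation:
Step 1: prey: 47+14-4=57; pred: 5+7-2=10
Step 2: prey: 57+17-11=63; pred: 10+17-5=22
Step 3: prey: 63+18-27=54; pred: 22+41-11=52
Step 4: prey: 54+16-56=14; pred: 52+84-26=110
Step 5: prey: 14+4-30=0; pred: 110+46-55=101
Step 6: prey: 0+0-0=0; pred: 101+0-50=51
Step 7: prey: 0+0-0=0; pred: 51+0-25=26
Step 8: prey: 0+0-0=0; pred: 26+0-13=13
Step 9: prey: 0+0-0=0; pred: 13+0-6=7
Step 10: prey: 0+0-0=0; pred: 7+0-3=4
Max prey = 63 at step 2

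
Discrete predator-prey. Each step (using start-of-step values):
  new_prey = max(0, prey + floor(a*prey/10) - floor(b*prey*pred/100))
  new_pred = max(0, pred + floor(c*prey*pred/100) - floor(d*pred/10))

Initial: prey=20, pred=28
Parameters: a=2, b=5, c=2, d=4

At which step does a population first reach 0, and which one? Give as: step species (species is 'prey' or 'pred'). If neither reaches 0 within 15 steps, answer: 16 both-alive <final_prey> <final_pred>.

Answer: 1 prey

Derivation:
Step 1: prey: 20+4-28=0; pred: 28+11-11=28
First extinction: prey at step 1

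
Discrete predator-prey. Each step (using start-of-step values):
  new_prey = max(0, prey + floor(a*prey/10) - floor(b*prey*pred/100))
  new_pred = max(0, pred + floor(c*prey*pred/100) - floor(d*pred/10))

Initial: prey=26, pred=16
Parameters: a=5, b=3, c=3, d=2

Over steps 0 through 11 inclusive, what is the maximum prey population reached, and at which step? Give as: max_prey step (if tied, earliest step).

Answer: 27 1

Derivation:
Step 1: prey: 26+13-12=27; pred: 16+12-3=25
Step 2: prey: 27+13-20=20; pred: 25+20-5=40
Step 3: prey: 20+10-24=6; pred: 40+24-8=56
Step 4: prey: 6+3-10=0; pred: 56+10-11=55
Step 5: prey: 0+0-0=0; pred: 55+0-11=44
Step 6: prey: 0+0-0=0; pred: 44+0-8=36
Step 7: prey: 0+0-0=0; pred: 36+0-7=29
Step 8: prey: 0+0-0=0; pred: 29+0-5=24
Step 9: prey: 0+0-0=0; pred: 24+0-4=20
Step 10: prey: 0+0-0=0; pred: 20+0-4=16
Step 11: prey: 0+0-0=0; pred: 16+0-3=13
Max prey = 27 at step 1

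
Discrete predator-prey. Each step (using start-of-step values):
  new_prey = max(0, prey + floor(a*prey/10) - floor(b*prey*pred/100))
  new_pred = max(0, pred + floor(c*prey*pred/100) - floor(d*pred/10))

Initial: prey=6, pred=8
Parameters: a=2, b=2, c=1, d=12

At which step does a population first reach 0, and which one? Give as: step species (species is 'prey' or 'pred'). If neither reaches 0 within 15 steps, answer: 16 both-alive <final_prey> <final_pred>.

Step 1: prey: 6+1-0=7; pred: 8+0-9=0
First extinction: pred at step 1

Answer: 1 pred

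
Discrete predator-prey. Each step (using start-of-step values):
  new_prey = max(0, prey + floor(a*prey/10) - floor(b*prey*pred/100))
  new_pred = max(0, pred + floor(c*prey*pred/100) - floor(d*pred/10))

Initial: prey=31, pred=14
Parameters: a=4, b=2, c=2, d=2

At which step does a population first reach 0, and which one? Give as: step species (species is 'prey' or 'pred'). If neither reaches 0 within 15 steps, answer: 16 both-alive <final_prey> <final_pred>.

Step 1: prey: 31+12-8=35; pred: 14+8-2=20
Step 2: prey: 35+14-14=35; pred: 20+14-4=30
Step 3: prey: 35+14-21=28; pred: 30+21-6=45
Step 4: prey: 28+11-25=14; pred: 45+25-9=61
Step 5: prey: 14+5-17=2; pred: 61+17-12=66
Step 6: prey: 2+0-2=0; pred: 66+2-13=55
First extinction: prey at step 6

Answer: 6 prey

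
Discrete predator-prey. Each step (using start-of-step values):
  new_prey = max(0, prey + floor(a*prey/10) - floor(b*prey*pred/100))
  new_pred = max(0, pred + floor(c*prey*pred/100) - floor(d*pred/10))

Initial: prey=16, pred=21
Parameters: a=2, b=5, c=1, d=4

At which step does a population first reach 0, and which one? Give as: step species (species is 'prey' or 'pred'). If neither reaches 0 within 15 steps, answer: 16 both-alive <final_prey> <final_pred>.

Answer: 16 both-alive 1 2

Derivation:
Step 1: prey: 16+3-16=3; pred: 21+3-8=16
Step 2: prey: 3+0-2=1; pred: 16+0-6=10
Step 3: prey: 1+0-0=1; pred: 10+0-4=6
Step 4: prey: 1+0-0=1; pred: 6+0-2=4
Step 5: prey: 1+0-0=1; pred: 4+0-1=3
Step 6: prey: 1+0-0=1; pred: 3+0-1=2
Step 7: prey: 1+0-0=1; pred: 2+0-0=2
Steps 8-15: state stable at prey=1, pred=2 (no change)
No extinction within 15 steps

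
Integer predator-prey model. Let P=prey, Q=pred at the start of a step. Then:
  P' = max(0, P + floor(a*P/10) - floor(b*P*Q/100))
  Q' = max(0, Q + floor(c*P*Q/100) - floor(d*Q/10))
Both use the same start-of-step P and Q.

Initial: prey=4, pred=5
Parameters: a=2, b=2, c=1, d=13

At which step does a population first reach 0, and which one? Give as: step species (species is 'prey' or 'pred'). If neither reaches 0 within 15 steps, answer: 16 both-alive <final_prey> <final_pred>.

Answer: 1 pred

Derivation:
Step 1: prey: 4+0-0=4; pred: 5+0-6=0
First extinction: pred at step 1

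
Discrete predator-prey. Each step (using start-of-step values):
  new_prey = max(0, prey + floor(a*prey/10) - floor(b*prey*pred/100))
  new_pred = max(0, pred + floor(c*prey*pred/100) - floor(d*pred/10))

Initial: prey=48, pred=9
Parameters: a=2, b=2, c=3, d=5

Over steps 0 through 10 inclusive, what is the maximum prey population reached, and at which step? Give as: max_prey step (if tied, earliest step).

Answer: 49 1

Derivation:
Step 1: prey: 48+9-8=49; pred: 9+12-4=17
Step 2: prey: 49+9-16=42; pred: 17+24-8=33
Step 3: prey: 42+8-27=23; pred: 33+41-16=58
Step 4: prey: 23+4-26=1; pred: 58+40-29=69
Step 5: prey: 1+0-1=0; pred: 69+2-34=37
Step 6: prey: 0+0-0=0; pred: 37+0-18=19
Step 7: prey: 0+0-0=0; pred: 19+0-9=10
Step 8: prey: 0+0-0=0; pred: 10+0-5=5
Step 9: prey: 0+0-0=0; pred: 5+0-2=3
Step 10: prey: 0+0-0=0; pred: 3+0-1=2
Max prey = 49 at step 1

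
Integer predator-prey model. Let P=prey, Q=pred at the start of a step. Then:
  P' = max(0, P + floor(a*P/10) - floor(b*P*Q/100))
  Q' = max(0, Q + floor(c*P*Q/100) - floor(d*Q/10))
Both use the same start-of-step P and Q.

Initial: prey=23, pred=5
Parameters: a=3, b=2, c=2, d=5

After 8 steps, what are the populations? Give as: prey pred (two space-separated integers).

Answer: 46 42

Derivation:
Step 1: prey: 23+6-2=27; pred: 5+2-2=5
Step 2: prey: 27+8-2=33; pred: 5+2-2=5
Step 3: prey: 33+9-3=39; pred: 5+3-2=6
Step 4: prey: 39+11-4=46; pred: 6+4-3=7
Step 5: prey: 46+13-6=53; pred: 7+6-3=10
Step 6: prey: 53+15-10=58; pred: 10+10-5=15
Step 7: prey: 58+17-17=58; pred: 15+17-7=25
Step 8: prey: 58+17-29=46; pred: 25+29-12=42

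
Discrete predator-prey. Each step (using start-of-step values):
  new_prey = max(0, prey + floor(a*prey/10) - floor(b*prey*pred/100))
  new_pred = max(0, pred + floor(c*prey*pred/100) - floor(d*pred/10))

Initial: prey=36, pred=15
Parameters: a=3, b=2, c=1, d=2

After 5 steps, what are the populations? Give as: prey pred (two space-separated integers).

Step 1: prey: 36+10-10=36; pred: 15+5-3=17
Step 2: prey: 36+10-12=34; pred: 17+6-3=20
Step 3: prey: 34+10-13=31; pred: 20+6-4=22
Step 4: prey: 31+9-13=27; pred: 22+6-4=24
Step 5: prey: 27+8-12=23; pred: 24+6-4=26

Answer: 23 26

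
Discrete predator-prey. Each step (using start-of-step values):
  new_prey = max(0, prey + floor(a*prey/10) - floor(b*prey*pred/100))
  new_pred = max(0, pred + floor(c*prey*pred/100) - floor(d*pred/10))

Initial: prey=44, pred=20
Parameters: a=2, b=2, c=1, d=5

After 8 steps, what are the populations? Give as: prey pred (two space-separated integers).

Answer: 36 3

Derivation:
Step 1: prey: 44+8-17=35; pred: 20+8-10=18
Step 2: prey: 35+7-12=30; pred: 18+6-9=15
Step 3: prey: 30+6-9=27; pred: 15+4-7=12
Step 4: prey: 27+5-6=26; pred: 12+3-6=9
Step 5: prey: 26+5-4=27; pred: 9+2-4=7
Step 6: prey: 27+5-3=29; pred: 7+1-3=5
Step 7: prey: 29+5-2=32; pred: 5+1-2=4
Step 8: prey: 32+6-2=36; pred: 4+1-2=3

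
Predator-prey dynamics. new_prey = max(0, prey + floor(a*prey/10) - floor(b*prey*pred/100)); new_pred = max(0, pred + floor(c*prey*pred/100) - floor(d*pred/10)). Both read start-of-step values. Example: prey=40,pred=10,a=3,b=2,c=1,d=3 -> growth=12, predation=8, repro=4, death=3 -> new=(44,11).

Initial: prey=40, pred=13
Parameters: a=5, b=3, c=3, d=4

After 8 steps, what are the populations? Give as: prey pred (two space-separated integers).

Answer: 0 8

Derivation:
Step 1: prey: 40+20-15=45; pred: 13+15-5=23
Step 2: prey: 45+22-31=36; pred: 23+31-9=45
Step 3: prey: 36+18-48=6; pred: 45+48-18=75
Step 4: prey: 6+3-13=0; pred: 75+13-30=58
Step 5: prey: 0+0-0=0; pred: 58+0-23=35
Step 6: prey: 0+0-0=0; pred: 35+0-14=21
Step 7: prey: 0+0-0=0; pred: 21+0-8=13
Step 8: prey: 0+0-0=0; pred: 13+0-5=8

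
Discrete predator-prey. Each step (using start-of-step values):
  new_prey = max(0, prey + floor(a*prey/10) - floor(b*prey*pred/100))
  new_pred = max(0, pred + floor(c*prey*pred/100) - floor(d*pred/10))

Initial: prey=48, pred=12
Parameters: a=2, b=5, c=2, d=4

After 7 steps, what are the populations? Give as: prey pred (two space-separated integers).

Step 1: prey: 48+9-28=29; pred: 12+11-4=19
Step 2: prey: 29+5-27=7; pred: 19+11-7=23
Step 3: prey: 7+1-8=0; pred: 23+3-9=17
Step 4: prey: 0+0-0=0; pred: 17+0-6=11
Step 5: prey: 0+0-0=0; pred: 11+0-4=7
Step 6: prey: 0+0-0=0; pred: 7+0-2=5
Step 7: prey: 0+0-0=0; pred: 5+0-2=3

Answer: 0 3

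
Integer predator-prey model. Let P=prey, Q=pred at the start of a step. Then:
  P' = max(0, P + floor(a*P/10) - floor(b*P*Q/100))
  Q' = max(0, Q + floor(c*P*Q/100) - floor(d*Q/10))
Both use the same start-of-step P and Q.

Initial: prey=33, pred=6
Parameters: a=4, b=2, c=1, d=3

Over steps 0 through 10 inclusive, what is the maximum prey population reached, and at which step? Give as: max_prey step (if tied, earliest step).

Step 1: prey: 33+13-3=43; pred: 6+1-1=6
Step 2: prey: 43+17-5=55; pred: 6+2-1=7
Step 3: prey: 55+22-7=70; pred: 7+3-2=8
Step 4: prey: 70+28-11=87; pred: 8+5-2=11
Step 5: prey: 87+34-19=102; pred: 11+9-3=17
Step 6: prey: 102+40-34=108; pred: 17+17-5=29
Step 7: prey: 108+43-62=89; pred: 29+31-8=52
Step 8: prey: 89+35-92=32; pred: 52+46-15=83
Step 9: prey: 32+12-53=0; pred: 83+26-24=85
Step 10: prey: 0+0-0=0; pred: 85+0-25=60
Max prey = 108 at step 6

Answer: 108 6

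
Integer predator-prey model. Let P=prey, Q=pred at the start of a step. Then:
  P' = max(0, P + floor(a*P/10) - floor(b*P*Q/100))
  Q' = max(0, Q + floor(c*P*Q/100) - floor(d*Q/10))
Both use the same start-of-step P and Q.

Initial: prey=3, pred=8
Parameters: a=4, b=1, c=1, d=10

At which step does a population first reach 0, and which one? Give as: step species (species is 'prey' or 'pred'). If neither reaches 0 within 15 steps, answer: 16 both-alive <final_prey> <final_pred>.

Answer: 1 pred

Derivation:
Step 1: prey: 3+1-0=4; pred: 8+0-8=0
First extinction: pred at step 1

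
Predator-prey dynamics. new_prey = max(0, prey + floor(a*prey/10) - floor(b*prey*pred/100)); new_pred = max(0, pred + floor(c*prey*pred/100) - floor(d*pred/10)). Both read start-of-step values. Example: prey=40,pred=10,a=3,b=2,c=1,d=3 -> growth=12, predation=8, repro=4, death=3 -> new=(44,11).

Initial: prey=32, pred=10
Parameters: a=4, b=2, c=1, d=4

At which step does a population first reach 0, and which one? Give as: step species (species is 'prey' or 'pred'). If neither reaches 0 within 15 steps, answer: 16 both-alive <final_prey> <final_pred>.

Answer: 16 both-alive 1 6

Derivation:
Step 1: prey: 32+12-6=38; pred: 10+3-4=9
Step 2: prey: 38+15-6=47; pred: 9+3-3=9
Step 3: prey: 47+18-8=57; pred: 9+4-3=10
Step 4: prey: 57+22-11=68; pred: 10+5-4=11
Step 5: prey: 68+27-14=81; pred: 11+7-4=14
Step 6: prey: 81+32-22=91; pred: 14+11-5=20
Step 7: prey: 91+36-36=91; pred: 20+18-8=30
Step 8: prey: 91+36-54=73; pred: 30+27-12=45
Step 9: prey: 73+29-65=37; pred: 45+32-18=59
Step 10: prey: 37+14-43=8; pred: 59+21-23=57
Step 11: prey: 8+3-9=2; pred: 57+4-22=39
Step 12: prey: 2+0-1=1; pred: 39+0-15=24
Step 13: prey: 1+0-0=1; pred: 24+0-9=15
Step 14: prey: 1+0-0=1; pred: 15+0-6=9
Step 15: prey: 1+0-0=1; pred: 9+0-3=6
No extinction within 15 steps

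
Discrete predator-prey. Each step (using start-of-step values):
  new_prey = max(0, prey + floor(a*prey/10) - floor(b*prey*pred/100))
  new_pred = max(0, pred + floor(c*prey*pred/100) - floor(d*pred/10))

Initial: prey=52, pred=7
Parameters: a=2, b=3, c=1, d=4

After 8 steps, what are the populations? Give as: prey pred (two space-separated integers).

Step 1: prey: 52+10-10=52; pred: 7+3-2=8
Step 2: prey: 52+10-12=50; pred: 8+4-3=9
Step 3: prey: 50+10-13=47; pred: 9+4-3=10
Step 4: prey: 47+9-14=42; pred: 10+4-4=10
Step 5: prey: 42+8-12=38; pred: 10+4-4=10
Step 6: prey: 38+7-11=34; pred: 10+3-4=9
Step 7: prey: 34+6-9=31; pred: 9+3-3=9
Step 8: prey: 31+6-8=29; pred: 9+2-3=8

Answer: 29 8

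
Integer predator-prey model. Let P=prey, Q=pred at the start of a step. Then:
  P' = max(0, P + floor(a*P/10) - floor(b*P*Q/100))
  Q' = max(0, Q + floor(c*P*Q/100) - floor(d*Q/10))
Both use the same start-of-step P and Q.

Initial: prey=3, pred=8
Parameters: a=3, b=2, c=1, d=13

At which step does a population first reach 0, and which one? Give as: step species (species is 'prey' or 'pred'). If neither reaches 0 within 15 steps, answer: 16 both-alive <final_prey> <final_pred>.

Step 1: prey: 3+0-0=3; pred: 8+0-10=0
First extinction: pred at step 1

Answer: 1 pred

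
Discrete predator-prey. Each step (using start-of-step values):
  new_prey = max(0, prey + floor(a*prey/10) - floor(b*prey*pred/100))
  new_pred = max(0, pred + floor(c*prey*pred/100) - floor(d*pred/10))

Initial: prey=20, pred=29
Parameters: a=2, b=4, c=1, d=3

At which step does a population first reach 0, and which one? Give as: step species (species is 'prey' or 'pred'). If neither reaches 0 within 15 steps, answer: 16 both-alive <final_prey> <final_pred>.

Step 1: prey: 20+4-23=1; pred: 29+5-8=26
Step 2: prey: 1+0-1=0; pred: 26+0-7=19
First extinction: prey at step 2

Answer: 2 prey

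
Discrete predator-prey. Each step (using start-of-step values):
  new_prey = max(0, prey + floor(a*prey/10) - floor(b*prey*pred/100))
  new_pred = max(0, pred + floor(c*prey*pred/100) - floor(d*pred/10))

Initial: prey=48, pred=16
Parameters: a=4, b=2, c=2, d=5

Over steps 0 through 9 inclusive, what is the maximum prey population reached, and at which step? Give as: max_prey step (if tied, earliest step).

Step 1: prey: 48+19-15=52; pred: 16+15-8=23
Step 2: prey: 52+20-23=49; pred: 23+23-11=35
Step 3: prey: 49+19-34=34; pred: 35+34-17=52
Step 4: prey: 34+13-35=12; pred: 52+35-26=61
Step 5: prey: 12+4-14=2; pred: 61+14-30=45
Step 6: prey: 2+0-1=1; pred: 45+1-22=24
Step 7: prey: 1+0-0=1; pred: 24+0-12=12
Step 8: prey: 1+0-0=1; pred: 12+0-6=6
Step 9: prey: 1+0-0=1; pred: 6+0-3=3
Max prey = 52 at step 1

Answer: 52 1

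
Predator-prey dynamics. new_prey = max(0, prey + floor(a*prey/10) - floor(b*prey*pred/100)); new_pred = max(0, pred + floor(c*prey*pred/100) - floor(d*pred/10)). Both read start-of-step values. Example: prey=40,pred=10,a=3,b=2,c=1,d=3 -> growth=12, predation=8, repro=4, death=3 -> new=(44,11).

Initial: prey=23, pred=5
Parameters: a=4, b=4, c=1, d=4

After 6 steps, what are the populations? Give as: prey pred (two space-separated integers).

Answer: 80 6

Derivation:
Step 1: prey: 23+9-4=28; pred: 5+1-2=4
Step 2: prey: 28+11-4=35; pred: 4+1-1=4
Step 3: prey: 35+14-5=44; pred: 4+1-1=4
Step 4: prey: 44+17-7=54; pred: 4+1-1=4
Step 5: prey: 54+21-8=67; pred: 4+2-1=5
Step 6: prey: 67+26-13=80; pred: 5+3-2=6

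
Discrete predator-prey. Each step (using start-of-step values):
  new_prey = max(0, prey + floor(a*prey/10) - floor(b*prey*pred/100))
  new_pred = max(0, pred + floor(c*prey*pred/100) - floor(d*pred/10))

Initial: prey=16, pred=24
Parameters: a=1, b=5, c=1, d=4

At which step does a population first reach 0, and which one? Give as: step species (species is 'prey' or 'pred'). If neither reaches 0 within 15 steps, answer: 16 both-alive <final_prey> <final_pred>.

Step 1: prey: 16+1-19=0; pred: 24+3-9=18
First extinction: prey at step 1

Answer: 1 prey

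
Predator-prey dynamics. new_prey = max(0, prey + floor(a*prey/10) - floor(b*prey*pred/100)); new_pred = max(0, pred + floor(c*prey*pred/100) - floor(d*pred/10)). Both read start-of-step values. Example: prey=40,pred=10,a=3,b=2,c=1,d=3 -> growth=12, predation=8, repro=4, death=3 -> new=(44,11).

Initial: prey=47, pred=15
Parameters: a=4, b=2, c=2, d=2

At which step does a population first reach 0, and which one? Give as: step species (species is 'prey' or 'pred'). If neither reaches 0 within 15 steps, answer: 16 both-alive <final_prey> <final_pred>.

Answer: 4 prey

Derivation:
Step 1: prey: 47+18-14=51; pred: 15+14-3=26
Step 2: prey: 51+20-26=45; pred: 26+26-5=47
Step 3: prey: 45+18-42=21; pred: 47+42-9=80
Step 4: prey: 21+8-33=0; pred: 80+33-16=97
First extinction: prey at step 4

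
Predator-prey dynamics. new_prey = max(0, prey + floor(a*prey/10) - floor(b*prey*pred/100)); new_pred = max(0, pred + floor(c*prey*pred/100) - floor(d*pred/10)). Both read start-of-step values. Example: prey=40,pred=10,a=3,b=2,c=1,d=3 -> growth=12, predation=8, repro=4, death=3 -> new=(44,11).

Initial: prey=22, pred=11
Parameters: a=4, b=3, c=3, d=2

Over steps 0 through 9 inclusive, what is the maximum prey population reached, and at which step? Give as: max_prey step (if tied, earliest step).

Step 1: prey: 22+8-7=23; pred: 11+7-2=16
Step 2: prey: 23+9-11=21; pred: 16+11-3=24
Step 3: prey: 21+8-15=14; pred: 24+15-4=35
Step 4: prey: 14+5-14=5; pred: 35+14-7=42
Step 5: prey: 5+2-6=1; pred: 42+6-8=40
Step 6: prey: 1+0-1=0; pred: 40+1-8=33
Step 7: prey: 0+0-0=0; pred: 33+0-6=27
Step 8: prey: 0+0-0=0; pred: 27+0-5=22
Step 9: prey: 0+0-0=0; pred: 22+0-4=18
Max prey = 23 at step 1

Answer: 23 1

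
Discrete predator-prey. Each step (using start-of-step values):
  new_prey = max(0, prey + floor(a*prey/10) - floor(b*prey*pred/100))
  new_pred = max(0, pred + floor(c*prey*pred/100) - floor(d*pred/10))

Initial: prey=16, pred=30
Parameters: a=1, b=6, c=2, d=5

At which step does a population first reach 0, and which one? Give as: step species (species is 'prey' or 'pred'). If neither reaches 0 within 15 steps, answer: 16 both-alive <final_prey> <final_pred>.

Step 1: prey: 16+1-28=0; pred: 30+9-15=24
First extinction: prey at step 1

Answer: 1 prey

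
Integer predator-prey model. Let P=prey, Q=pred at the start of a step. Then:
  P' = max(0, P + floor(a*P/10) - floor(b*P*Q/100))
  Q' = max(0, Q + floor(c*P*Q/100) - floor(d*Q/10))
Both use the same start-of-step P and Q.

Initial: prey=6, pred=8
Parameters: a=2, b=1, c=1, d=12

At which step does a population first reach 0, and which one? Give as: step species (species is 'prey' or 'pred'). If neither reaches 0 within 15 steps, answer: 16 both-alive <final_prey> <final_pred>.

Answer: 1 pred

Derivation:
Step 1: prey: 6+1-0=7; pred: 8+0-9=0
First extinction: pred at step 1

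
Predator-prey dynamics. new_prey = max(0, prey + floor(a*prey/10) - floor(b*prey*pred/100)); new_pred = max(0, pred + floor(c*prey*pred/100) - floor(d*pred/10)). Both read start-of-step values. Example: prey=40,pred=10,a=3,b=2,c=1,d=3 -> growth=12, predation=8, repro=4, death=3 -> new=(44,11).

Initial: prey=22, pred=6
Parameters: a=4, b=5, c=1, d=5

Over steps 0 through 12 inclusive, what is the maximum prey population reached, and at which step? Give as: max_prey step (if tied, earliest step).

Step 1: prey: 22+8-6=24; pred: 6+1-3=4
Step 2: prey: 24+9-4=29; pred: 4+0-2=2
Step 3: prey: 29+11-2=38; pred: 2+0-1=1
Step 4: prey: 38+15-1=52; pred: 1+0-0=1
Step 5: prey: 52+20-2=70; pred: 1+0-0=1
Step 6: prey: 70+28-3=95; pred: 1+0-0=1
Step 7: prey: 95+38-4=129; pred: 1+0-0=1
Step 8: prey: 129+51-6=174; pred: 1+1-0=2
Step 9: prey: 174+69-17=226; pred: 2+3-1=4
Step 10: prey: 226+90-45=271; pred: 4+9-2=11
Step 11: prey: 271+108-149=230; pred: 11+29-5=35
Step 12: prey: 230+92-402=0; pred: 35+80-17=98
Max prey = 271 at step 10

Answer: 271 10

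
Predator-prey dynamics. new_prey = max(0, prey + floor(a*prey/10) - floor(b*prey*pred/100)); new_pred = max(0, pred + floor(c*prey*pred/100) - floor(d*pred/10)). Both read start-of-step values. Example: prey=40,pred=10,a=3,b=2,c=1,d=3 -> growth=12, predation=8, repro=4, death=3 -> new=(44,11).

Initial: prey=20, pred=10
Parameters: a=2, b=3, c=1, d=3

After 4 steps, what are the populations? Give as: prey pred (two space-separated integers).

Answer: 16 6

Derivation:
Step 1: prey: 20+4-6=18; pred: 10+2-3=9
Step 2: prey: 18+3-4=17; pred: 9+1-2=8
Step 3: prey: 17+3-4=16; pred: 8+1-2=7
Step 4: prey: 16+3-3=16; pred: 7+1-2=6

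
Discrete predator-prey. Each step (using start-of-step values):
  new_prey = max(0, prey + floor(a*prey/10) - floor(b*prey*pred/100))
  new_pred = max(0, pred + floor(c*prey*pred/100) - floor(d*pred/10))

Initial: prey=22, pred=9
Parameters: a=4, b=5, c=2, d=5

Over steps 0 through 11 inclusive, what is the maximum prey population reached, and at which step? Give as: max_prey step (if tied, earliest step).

Answer: 42 9

Derivation:
Step 1: prey: 22+8-9=21; pred: 9+3-4=8
Step 2: prey: 21+8-8=21; pred: 8+3-4=7
Step 3: prey: 21+8-7=22; pred: 7+2-3=6
Step 4: prey: 22+8-6=24; pred: 6+2-3=5
Step 5: prey: 24+9-6=27; pred: 5+2-2=5
Step 6: prey: 27+10-6=31; pred: 5+2-2=5
Step 7: prey: 31+12-7=36; pred: 5+3-2=6
Step 8: prey: 36+14-10=40; pred: 6+4-3=7
Step 9: prey: 40+16-14=42; pred: 7+5-3=9
Step 10: prey: 42+16-18=40; pred: 9+7-4=12
Step 11: prey: 40+16-24=32; pred: 12+9-6=15
Max prey = 42 at step 9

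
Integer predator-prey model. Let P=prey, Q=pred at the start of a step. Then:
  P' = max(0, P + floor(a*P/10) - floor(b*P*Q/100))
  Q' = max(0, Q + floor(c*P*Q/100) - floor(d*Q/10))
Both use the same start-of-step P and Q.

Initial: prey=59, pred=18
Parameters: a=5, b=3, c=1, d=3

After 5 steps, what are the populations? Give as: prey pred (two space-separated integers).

Answer: 8 28

Derivation:
Step 1: prey: 59+29-31=57; pred: 18+10-5=23
Step 2: prey: 57+28-39=46; pred: 23+13-6=30
Step 3: prey: 46+23-41=28; pred: 30+13-9=34
Step 4: prey: 28+14-28=14; pred: 34+9-10=33
Step 5: prey: 14+7-13=8; pred: 33+4-9=28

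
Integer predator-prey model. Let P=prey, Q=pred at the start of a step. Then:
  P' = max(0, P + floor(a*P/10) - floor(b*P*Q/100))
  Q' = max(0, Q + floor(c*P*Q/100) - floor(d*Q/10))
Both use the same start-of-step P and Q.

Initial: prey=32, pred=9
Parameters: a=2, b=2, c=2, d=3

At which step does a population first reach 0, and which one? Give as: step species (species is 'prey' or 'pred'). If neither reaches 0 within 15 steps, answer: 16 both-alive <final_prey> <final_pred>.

Step 1: prey: 32+6-5=33; pred: 9+5-2=12
Step 2: prey: 33+6-7=32; pred: 12+7-3=16
Step 3: prey: 32+6-10=28; pred: 16+10-4=22
Step 4: prey: 28+5-12=21; pred: 22+12-6=28
Step 5: prey: 21+4-11=14; pred: 28+11-8=31
Step 6: prey: 14+2-8=8; pred: 31+8-9=30
Step 7: prey: 8+1-4=5; pred: 30+4-9=25
Step 8: prey: 5+1-2=4; pred: 25+2-7=20
Step 9: prey: 4+0-1=3; pred: 20+1-6=15
Step 10: prey: 3+0-0=3; pred: 15+0-4=11
Step 11: prey: 3+0-0=3; pred: 11+0-3=8
Step 12: prey: 3+0-0=3; pred: 8+0-2=6
Step 13: prey: 3+0-0=3; pred: 6+0-1=5
Step 14: prey: 3+0-0=3; pred: 5+0-1=4
Step 15: prey: 3+0-0=3; pred: 4+0-1=3
No extinction within 15 steps

Answer: 16 both-alive 3 3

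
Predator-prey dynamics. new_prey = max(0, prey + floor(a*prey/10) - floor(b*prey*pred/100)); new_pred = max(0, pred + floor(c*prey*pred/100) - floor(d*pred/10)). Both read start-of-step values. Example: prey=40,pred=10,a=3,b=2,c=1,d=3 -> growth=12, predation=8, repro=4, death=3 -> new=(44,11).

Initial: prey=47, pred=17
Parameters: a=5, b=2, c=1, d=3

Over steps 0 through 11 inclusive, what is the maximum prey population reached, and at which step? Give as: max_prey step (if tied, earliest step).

Answer: 64 3

Derivation:
Step 1: prey: 47+23-15=55; pred: 17+7-5=19
Step 2: prey: 55+27-20=62; pred: 19+10-5=24
Step 3: prey: 62+31-29=64; pred: 24+14-7=31
Step 4: prey: 64+32-39=57; pred: 31+19-9=41
Step 5: prey: 57+28-46=39; pred: 41+23-12=52
Step 6: prey: 39+19-40=18; pred: 52+20-15=57
Step 7: prey: 18+9-20=7; pred: 57+10-17=50
Step 8: prey: 7+3-7=3; pred: 50+3-15=38
Step 9: prey: 3+1-2=2; pred: 38+1-11=28
Step 10: prey: 2+1-1=2; pred: 28+0-8=20
Step 11: prey: 2+1-0=3; pred: 20+0-6=14
Max prey = 64 at step 3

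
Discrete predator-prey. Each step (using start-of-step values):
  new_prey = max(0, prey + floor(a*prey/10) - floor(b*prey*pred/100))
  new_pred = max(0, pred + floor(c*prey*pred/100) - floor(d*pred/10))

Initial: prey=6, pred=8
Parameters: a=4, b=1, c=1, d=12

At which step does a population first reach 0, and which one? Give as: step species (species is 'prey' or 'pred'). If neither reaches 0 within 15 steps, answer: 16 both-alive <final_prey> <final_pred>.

Step 1: prey: 6+2-0=8; pred: 8+0-9=0
First extinction: pred at step 1

Answer: 1 pred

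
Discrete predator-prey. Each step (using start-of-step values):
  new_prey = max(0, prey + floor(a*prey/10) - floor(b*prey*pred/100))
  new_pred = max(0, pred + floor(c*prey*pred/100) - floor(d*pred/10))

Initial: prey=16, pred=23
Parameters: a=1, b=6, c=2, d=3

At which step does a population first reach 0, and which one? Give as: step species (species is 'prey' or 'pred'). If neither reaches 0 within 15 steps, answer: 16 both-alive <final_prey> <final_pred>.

Step 1: prey: 16+1-22=0; pred: 23+7-6=24
First extinction: prey at step 1

Answer: 1 prey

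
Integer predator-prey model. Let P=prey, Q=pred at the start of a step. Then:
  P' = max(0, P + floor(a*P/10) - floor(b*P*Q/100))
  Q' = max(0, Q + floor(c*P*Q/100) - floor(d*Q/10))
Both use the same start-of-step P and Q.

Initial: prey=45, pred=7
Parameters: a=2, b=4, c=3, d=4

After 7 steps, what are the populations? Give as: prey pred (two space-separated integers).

Step 1: prey: 45+9-12=42; pred: 7+9-2=14
Step 2: prey: 42+8-23=27; pred: 14+17-5=26
Step 3: prey: 27+5-28=4; pred: 26+21-10=37
Step 4: prey: 4+0-5=0; pred: 37+4-14=27
Step 5: prey: 0+0-0=0; pred: 27+0-10=17
Step 6: prey: 0+0-0=0; pred: 17+0-6=11
Step 7: prey: 0+0-0=0; pred: 11+0-4=7

Answer: 0 7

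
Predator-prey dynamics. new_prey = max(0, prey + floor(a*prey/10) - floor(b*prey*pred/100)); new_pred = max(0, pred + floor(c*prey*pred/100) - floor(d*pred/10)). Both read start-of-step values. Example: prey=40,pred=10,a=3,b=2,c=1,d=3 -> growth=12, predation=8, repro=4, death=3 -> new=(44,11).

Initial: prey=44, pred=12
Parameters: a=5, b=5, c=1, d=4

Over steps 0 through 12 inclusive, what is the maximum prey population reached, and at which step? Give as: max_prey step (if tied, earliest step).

Step 1: prey: 44+22-26=40; pred: 12+5-4=13
Step 2: prey: 40+20-26=34; pred: 13+5-5=13
Step 3: prey: 34+17-22=29; pred: 13+4-5=12
Step 4: prey: 29+14-17=26; pred: 12+3-4=11
Step 5: prey: 26+13-14=25; pred: 11+2-4=9
Step 6: prey: 25+12-11=26; pred: 9+2-3=8
Step 7: prey: 26+13-10=29; pred: 8+2-3=7
Step 8: prey: 29+14-10=33; pred: 7+2-2=7
Step 9: prey: 33+16-11=38; pred: 7+2-2=7
Step 10: prey: 38+19-13=44; pred: 7+2-2=7
Step 11: prey: 44+22-15=51; pred: 7+3-2=8
Step 12: prey: 51+25-20=56; pred: 8+4-3=9
Max prey = 56 at step 12

Answer: 56 12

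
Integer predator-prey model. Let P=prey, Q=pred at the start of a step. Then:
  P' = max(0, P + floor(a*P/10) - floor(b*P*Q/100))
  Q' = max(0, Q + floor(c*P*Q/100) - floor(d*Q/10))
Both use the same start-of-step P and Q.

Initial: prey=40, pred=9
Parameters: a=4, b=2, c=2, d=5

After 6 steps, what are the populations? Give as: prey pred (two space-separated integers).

Step 1: prey: 40+16-7=49; pred: 9+7-4=12
Step 2: prey: 49+19-11=57; pred: 12+11-6=17
Step 3: prey: 57+22-19=60; pred: 17+19-8=28
Step 4: prey: 60+24-33=51; pred: 28+33-14=47
Step 5: prey: 51+20-47=24; pred: 47+47-23=71
Step 6: prey: 24+9-34=0; pred: 71+34-35=70

Answer: 0 70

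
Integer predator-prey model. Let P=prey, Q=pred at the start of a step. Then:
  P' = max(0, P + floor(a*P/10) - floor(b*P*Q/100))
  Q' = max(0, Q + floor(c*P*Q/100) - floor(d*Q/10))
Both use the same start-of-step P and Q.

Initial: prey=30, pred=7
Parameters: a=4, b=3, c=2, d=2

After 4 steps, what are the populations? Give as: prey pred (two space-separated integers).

Answer: 26 38

Derivation:
Step 1: prey: 30+12-6=36; pred: 7+4-1=10
Step 2: prey: 36+14-10=40; pred: 10+7-2=15
Step 3: prey: 40+16-18=38; pred: 15+12-3=24
Step 4: prey: 38+15-27=26; pred: 24+18-4=38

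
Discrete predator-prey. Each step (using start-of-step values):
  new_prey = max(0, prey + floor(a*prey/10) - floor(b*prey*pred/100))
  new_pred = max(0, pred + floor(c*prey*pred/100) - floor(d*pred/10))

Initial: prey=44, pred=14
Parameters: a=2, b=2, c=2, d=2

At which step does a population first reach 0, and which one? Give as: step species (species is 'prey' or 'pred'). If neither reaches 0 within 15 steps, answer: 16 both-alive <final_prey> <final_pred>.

Answer: 5 prey

Derivation:
Step 1: prey: 44+8-12=40; pred: 14+12-2=24
Step 2: prey: 40+8-19=29; pred: 24+19-4=39
Step 3: prey: 29+5-22=12; pred: 39+22-7=54
Step 4: prey: 12+2-12=2; pred: 54+12-10=56
Step 5: prey: 2+0-2=0; pred: 56+2-11=47
First extinction: prey at step 5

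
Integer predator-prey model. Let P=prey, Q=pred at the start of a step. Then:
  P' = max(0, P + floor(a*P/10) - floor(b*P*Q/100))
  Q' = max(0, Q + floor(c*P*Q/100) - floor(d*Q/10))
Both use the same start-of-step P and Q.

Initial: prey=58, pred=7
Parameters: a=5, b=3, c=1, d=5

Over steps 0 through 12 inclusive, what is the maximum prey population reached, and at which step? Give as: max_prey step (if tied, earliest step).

Answer: 122 4

Derivation:
Step 1: prey: 58+29-12=75; pred: 7+4-3=8
Step 2: prey: 75+37-18=94; pred: 8+6-4=10
Step 3: prey: 94+47-28=113; pred: 10+9-5=14
Step 4: prey: 113+56-47=122; pred: 14+15-7=22
Step 5: prey: 122+61-80=103; pred: 22+26-11=37
Step 6: prey: 103+51-114=40; pred: 37+38-18=57
Step 7: prey: 40+20-68=0; pred: 57+22-28=51
Step 8: prey: 0+0-0=0; pred: 51+0-25=26
Step 9: prey: 0+0-0=0; pred: 26+0-13=13
Step 10: prey: 0+0-0=0; pred: 13+0-6=7
Step 11: prey: 0+0-0=0; pred: 7+0-3=4
Step 12: prey: 0+0-0=0; pred: 4+0-2=2
Max prey = 122 at step 4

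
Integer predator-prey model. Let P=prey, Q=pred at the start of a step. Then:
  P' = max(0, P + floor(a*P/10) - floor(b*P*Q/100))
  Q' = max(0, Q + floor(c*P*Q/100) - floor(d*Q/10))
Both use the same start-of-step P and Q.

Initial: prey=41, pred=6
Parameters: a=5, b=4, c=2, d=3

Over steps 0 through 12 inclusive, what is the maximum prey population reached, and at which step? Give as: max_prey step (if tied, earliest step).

Answer: 60 2

Derivation:
Step 1: prey: 41+20-9=52; pred: 6+4-1=9
Step 2: prey: 52+26-18=60; pred: 9+9-2=16
Step 3: prey: 60+30-38=52; pred: 16+19-4=31
Step 4: prey: 52+26-64=14; pred: 31+32-9=54
Step 5: prey: 14+7-30=0; pred: 54+15-16=53
Step 6: prey: 0+0-0=0; pred: 53+0-15=38
Step 7: prey: 0+0-0=0; pred: 38+0-11=27
Step 8: prey: 0+0-0=0; pred: 27+0-8=19
Step 9: prey: 0+0-0=0; pred: 19+0-5=14
Step 10: prey: 0+0-0=0; pred: 14+0-4=10
Step 11: prey: 0+0-0=0; pred: 10+0-3=7
Step 12: prey: 0+0-0=0; pred: 7+0-2=5
Max prey = 60 at step 2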